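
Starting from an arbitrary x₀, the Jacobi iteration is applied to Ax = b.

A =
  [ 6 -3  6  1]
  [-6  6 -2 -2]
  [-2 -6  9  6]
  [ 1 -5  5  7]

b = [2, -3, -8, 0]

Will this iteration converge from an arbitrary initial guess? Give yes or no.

no

Let D = diag(6, 6, 9, 7); L, U the strict triangles.
Jacobi: T = -D⁻¹(L+U), T[2,0] = -(-2)/(9) = +0.2222; T[2,2] = 0.
  T[0,:] = [+0.0000, +0.5000, -1.0000, -0.1667]
  T[1,:] = [+1.0000, +0.0000, +0.3333, +0.3333]
  T[2,:] = [+0.2222, +0.6667, +0.0000, -0.6667]
  T[3,:] = [-0.1429, +0.7143, -0.7143, +0.0000]
|λ(T)| sorted: 1.4808, 0.6535, 0.6535, 0.5968.
spectral radius ρ = 1.4808; 1.4808 > 1: divergent.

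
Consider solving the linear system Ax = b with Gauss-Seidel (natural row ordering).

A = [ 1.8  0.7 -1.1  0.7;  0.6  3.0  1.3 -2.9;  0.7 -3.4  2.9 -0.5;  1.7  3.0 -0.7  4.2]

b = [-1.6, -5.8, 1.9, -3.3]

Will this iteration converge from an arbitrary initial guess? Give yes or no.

Split A = D + L + U, D = diag(1.8, 3, 2.9, 4.2).
GS T = -(D+L)⁻¹U: row 0 first, T[0,2] = -(-1.1)/(1.8) = +0.6111; later rows by forward substitution.
  T[0,:] = [+0.0000, -0.3889, +0.6111, -0.3889]
  T[1,:] = [+0.0000, +0.0778, -0.5556, +1.0444]
  T[2,:] = [+0.0000, +0.1851, -0.7989, +1.4908]
  T[3,:] = [+0.0000, +0.1327, +0.0163, -0.3402]
|eigenvalues of T|: 0.9441, 0.1116, 0.1116, 0.0000.
spectral radius ρ = 0.9441; 0.9441 < 1, so it converges for any x₀.

yes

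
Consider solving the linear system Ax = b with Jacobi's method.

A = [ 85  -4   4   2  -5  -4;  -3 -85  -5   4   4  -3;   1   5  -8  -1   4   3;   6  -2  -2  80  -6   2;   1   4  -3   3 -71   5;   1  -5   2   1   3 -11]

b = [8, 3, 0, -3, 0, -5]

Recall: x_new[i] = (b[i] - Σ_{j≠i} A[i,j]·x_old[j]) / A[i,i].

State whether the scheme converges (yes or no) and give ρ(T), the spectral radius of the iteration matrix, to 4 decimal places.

yes, ρ = 0.2909

A = D + L + U where D = diag(85, -85, -8, 80, -71, -11).
Jacobi T = -D⁻¹(L+U): T[5,3] = -(1)/(-11) = +0.0909; T[5,5] = 0.
  T[0,:] = [+0.0000, +0.0471, -0.0471, -0.0235, +0.0588, +0.0471]
  T[1,:] = [-0.0353, +0.0000, -0.0588, +0.0471, +0.0471, -0.0353]
  T[2,:] = [+0.1250, +0.6250, +0.0000, -0.1250, +0.5000, +0.3750]
  T[3,:] = [-0.0750, +0.0250, +0.0250, +0.0000, +0.0750, -0.0250]
  T[4,:] = [+0.0141, +0.0563, -0.0423, +0.0423, +0.0000, +0.0704]
  T[5,:] = [+0.0909, -0.4545, +0.1818, +0.0909, +0.2727, +0.0000]
eigenvalue magnitudes: 0.2909, 0.2263, 0.1750, 0.1750, 0.0844, 0.0672.
ρ(T) = max|λ| = 0.2909; 0.2909 < 1: convergent.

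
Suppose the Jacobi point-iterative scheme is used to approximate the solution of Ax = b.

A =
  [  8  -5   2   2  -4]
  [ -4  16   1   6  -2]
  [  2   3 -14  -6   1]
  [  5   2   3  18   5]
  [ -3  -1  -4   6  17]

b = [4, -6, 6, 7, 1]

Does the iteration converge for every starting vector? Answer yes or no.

Write A = D+L+U with D = diag(8, 16, -14, 18, 17).
Jacobi T = -D⁻¹(L+U): T[4,0] = -(-3)/(17) = +0.1765; T[4,4] = 0.
  T[0,:] = [+0.0000 +0.6250 -0.2500 -0.2500 +0.5000]
  T[1,:] = [+0.2500 +0.0000 -0.0625 -0.3750 +0.1250]
  T[2,:] = [+0.1429 +0.2143 +0.0000 -0.4286 +0.0714]
  T[3,:] = [-0.2778 -0.1111 -0.1667 +0.0000 -0.2778]
  T[4,:] = [+0.1765 +0.0588 +0.2353 -0.3529 +0.0000]
|eigenvalues of T|: 0.8619, 0.4090, 0.4090, 0.1189, 0.1189.
spectral radius ρ = 0.8619; 0.8619 < 1 ⇒ converges.

yes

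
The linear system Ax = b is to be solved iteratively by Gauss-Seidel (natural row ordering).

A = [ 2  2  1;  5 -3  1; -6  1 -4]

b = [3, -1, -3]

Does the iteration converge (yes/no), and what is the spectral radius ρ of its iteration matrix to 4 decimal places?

Diagonal D = diag(2, -3, -4); L, U strict lower/upper.
GS T = -(D+L)⁻¹U: row 0 first, T[0,2] = -(1)/(2) = -0.5000; later rows by forward substitution.
  T[0,:] = [+0.0000, -1.0000, -0.5000]
  T[1,:] = [+0.0000, -1.6667, -0.5000]
  T[2,:] = [+0.0000, +1.0833, +0.6250]
|eigenvalues of T|: 1.3991, 0.3574, 0.0000.
spectral radius ρ = 1.3991; 1.3991 > 1, so it fails to converge.

no, ρ = 1.3991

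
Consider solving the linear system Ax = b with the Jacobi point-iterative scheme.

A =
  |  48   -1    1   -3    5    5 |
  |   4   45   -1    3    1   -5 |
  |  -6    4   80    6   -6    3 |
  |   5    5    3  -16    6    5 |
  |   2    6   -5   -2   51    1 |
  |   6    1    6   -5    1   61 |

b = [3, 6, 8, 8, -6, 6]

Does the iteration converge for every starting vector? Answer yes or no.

yes

Split A = D + L + U, D = diag(48, 45, 80, -16, 51, 61).
T_J = -D⁻¹(L+U): T[3,5] = -(5)/(-16) = +0.3125; T[3,3] = 0.
  T[0,:] = [+0.0000  +0.0208  -0.0208  +0.0625  -0.1042  -0.1042]
  T[1,:] = [-0.0889  +0.0000  +0.0222  -0.0667  -0.0222  +0.1111]
  T[2,:] = [+0.0750  -0.0500  +0.0000  -0.0750  +0.0750  -0.0375]
  T[3,:] = [+0.3125  +0.3125  +0.1875  +0.0000  +0.3750  +0.3125]
  T[4,:] = [-0.0392  -0.1176  +0.0980  +0.0392  +0.0000  -0.0196]
  T[5,:] = [-0.0984  -0.0164  -0.0984  +0.0820  -0.0164  +0.0000]
eigenvalue magnitudes: 0.2572, 0.1641, 0.1641, 0.0903, 0.0903, 0.0203.
ρ = 0.2572; 0.2572 < 1: convergent.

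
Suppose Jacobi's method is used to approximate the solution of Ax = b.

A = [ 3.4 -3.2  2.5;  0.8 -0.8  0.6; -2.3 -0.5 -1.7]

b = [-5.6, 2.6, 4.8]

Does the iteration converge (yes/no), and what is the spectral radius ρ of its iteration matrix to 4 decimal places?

no, ρ = 1.4873

A = D + L + U where D = diag(3.4, -0.8, -1.7).
T_J = -D⁻¹(L+U): T[1,2] = -(0.6)/(-0.8) = +0.7500; T[1,1] = 0.
  T[0,:] = [+0.0000 +0.9412 -0.7353]
  T[1,:] = [+1.0000 +0.0000 +0.7500]
  T[2,:] = [-1.3529 -0.2941 +0.0000]
|λ(T)| sorted: 1.4873, 0.9810, 0.5063.
ρ(T) = max|λ| = 1.4873; 1.4873 > 1: divergent.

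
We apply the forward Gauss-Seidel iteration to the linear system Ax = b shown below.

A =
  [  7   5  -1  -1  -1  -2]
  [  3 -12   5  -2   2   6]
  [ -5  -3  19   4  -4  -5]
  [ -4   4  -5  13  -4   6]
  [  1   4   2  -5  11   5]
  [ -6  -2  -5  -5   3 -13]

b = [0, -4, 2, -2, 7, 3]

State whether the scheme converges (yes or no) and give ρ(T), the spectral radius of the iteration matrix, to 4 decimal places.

Split A = D + L + U, D = diag(7, -12, 19, 13, 11, -13).
Gauss-Seidel: T = -(D+L)⁻¹U, row 0 first, T[0,5] = -(-2)/(7) = +0.2857; later rows by forward substitution.
  T[0,:] = [+0.0000, -0.7143, +0.1429, +0.1429, +0.1429, +0.2857]
  T[1,:] = [+0.0000, -0.1786, +0.4524, -0.1310, +0.2024, +0.5714]
  T[2,:] = [+0.0000, -0.2162, +0.1090, -0.1936, +0.2801, +0.4286]
  T[3,:] = [+0.0000, -0.2480, -0.0533, +0.0098, +0.3971, -0.3846]
  T[4,:] = [+0.0000, +0.0565, -0.2215, +0.0743, +0.0430, -0.9411]
  T[5,:] = [+0.0000, +0.5487, -0.2081, +0.0421, -0.3476, -0.4539]
eigenvalue magnitudes: 0.8925, 0.5747, 0.2849, 0.1664, 0.1664, 0.0000.
ρ(T) = max|λ| = 0.8925; 0.8925 < 1 ⇒ converges.

yes, ρ = 0.8925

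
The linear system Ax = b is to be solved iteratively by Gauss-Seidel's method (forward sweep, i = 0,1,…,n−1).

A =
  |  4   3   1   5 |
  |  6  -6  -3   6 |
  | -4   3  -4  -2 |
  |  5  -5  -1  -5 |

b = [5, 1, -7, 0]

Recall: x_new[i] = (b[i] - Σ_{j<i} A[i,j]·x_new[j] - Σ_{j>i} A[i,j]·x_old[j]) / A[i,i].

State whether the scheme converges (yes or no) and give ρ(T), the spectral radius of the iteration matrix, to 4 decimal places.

no, ρ = 1.3825

Split A = D + L + U, D = diag(4, -6, -4, -5).
GS T = -(D+L)⁻¹U: row 0 first, T[0,2] = -(1)/(4) = -0.2500; later rows by forward substitution.
  T[0,:] = [+0.0000, -0.7500, -0.2500, -1.2500]
  T[1,:] = [+0.0000, -0.7500, -0.7500, -0.2500]
  T[2,:] = [+0.0000, +0.1875, -0.3125, +0.5625]
  T[3,:] = [+0.0000, -0.0375, +0.5625, -1.1125]
|roots of det(T-λI)|: 1.3825, 0.5425, 0.2500, 0.0000.
ρ = 1.3825; 1.3825 > 1, so it fails to converge.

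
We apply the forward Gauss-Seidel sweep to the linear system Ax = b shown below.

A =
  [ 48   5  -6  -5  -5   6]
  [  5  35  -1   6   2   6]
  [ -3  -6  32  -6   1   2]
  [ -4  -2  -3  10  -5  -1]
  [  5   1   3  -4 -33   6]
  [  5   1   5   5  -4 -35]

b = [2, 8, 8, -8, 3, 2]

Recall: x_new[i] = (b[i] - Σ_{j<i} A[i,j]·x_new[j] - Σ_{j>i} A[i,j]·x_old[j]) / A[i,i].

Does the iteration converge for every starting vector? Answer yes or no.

yes

A = D + L + U where D = diag(48, 35, 32, 10, -33, -35).
Gauss-Seidel: T = -(D+L)⁻¹U, row 0 first, T[0,5] = -(6)/(48) = -0.1250; later rows by forward substitution.
  T[0,:] = [+0.0000 -0.1042 +0.1250 +0.1042 +0.1042 -0.1250]
  T[1,:] = [+0.0000 +0.0149 +0.0107 -0.1863 -0.0720 -0.1536]
  T[2,:] = [+0.0000 -0.0070 +0.0137 +0.1623 -0.0350 -0.1030]
  T[3,:] = [+0.0000 -0.0408 +0.0563 +0.0531 +0.5168 -0.0116]
  T[4,:] = [+0.0000 -0.0110 +0.0137 +0.0185 -0.0522 +0.1503]
  T[5,:] = [+0.0000 -0.0200 +0.0266 +0.0382 +0.0876 -0.0558]
|λ(T)| sorted: 0.2582, 0.1716, 0.1098, 0.1098, 0.0136, 0.0000.
ρ(T) = max|λ| = 0.2582; 0.2582 < 1: convergent.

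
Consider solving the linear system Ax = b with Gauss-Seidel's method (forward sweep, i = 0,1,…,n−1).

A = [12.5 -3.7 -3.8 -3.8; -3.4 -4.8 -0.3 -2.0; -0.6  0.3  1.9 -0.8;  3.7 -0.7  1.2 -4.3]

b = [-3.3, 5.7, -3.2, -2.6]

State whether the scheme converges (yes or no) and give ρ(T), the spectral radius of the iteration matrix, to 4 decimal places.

yes, ρ = 0.5191

Write A = D+L+U with D = diag(12.5, -4.8, 1.9, -4.3).
Gauss-Seidel: T = -(D+L)⁻¹U, row 0 first, T[0,2] = -(-3.8)/(12.5) = +0.3040; later rows by forward substitution.
  T[0,:] = [+0.0000 +0.2960 +0.3040 +0.3040]
  T[1,:] = [+0.0000 -0.2097 -0.2778 -0.6320]
  T[2,:] = [+0.0000 +0.1266 +0.1399 +0.6168]
  T[3,:] = [+0.0000 +0.3242 +0.3458 +0.5366]
moduli |λ_i(T)| = 0.5191, 0.1428, 0.0904, 0.0000.
spectral radius ρ = 0.5191; 0.5191 < 1, so it converges for any x₀.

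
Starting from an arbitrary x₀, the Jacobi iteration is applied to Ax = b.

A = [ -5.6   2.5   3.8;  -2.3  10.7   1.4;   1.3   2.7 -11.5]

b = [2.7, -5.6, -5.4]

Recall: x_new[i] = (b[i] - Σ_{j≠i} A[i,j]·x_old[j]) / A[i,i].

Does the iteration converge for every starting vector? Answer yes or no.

Split A = D + L + U, D = diag(-5.6, 10.7, -11.5).
T_J = -D⁻¹(L+U): T[2,1] = -(2.7)/(-11.5) = +0.2348; T[2,2] = 0.
  T[0,:] = [+0.0000 +0.4464 +0.6786]
  T[1,:] = [+0.2150 +0.0000 -0.1308]
  T[2,:] = [+0.1130 +0.2348 +0.0000]
moduli |λ_i(T)| = 0.4508, 0.2476, 0.2476.
spectral radius ρ = 0.4508; 0.4508 < 1 ⇒ converges.

yes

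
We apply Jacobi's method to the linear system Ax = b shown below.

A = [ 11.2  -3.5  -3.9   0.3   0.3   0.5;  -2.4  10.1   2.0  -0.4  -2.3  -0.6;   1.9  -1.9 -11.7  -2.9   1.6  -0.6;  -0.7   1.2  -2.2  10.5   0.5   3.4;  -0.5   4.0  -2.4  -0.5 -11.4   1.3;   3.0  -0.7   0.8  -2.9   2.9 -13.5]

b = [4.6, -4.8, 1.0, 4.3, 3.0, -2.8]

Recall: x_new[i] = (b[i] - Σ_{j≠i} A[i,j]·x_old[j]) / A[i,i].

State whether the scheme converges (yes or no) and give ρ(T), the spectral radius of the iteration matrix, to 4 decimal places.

yes, ρ = 0.5375

Diagonal D = diag(11.2, 10.1, -11.7, 10.5, -11.4, -13.5); L, U strict lower/upper.
Jacobi T = -D⁻¹(L+U): T[5,0] = -(3)/(-13.5) = +0.2222; T[5,5] = 0.
  T[0,:] = [+0.0000  +0.3125  +0.3482  -0.0268  -0.0268  -0.0446]
  T[1,:] = [+0.2376  +0.0000  -0.1980  +0.0396  +0.2277  +0.0594]
  T[2,:] = [+0.1624  -0.1624  +0.0000  -0.2479  +0.1368  -0.0513]
  T[3,:] = [+0.0667  -0.1143  +0.2095  +0.0000  -0.0476  -0.3238]
  T[4,:] = [-0.0439  +0.3509  -0.2105  -0.0439  +0.0000  +0.1140]
  T[5,:] = [+0.2222  -0.0519  +0.0593  -0.2148  +0.2148  +0.0000]
|eigenvalues of T|: 0.5375, 0.4068, 0.1799, 0.1303, 0.1303, 0.0758.
spectral radius ρ = 0.5375; 0.5375 < 1, so it converges for any x₀.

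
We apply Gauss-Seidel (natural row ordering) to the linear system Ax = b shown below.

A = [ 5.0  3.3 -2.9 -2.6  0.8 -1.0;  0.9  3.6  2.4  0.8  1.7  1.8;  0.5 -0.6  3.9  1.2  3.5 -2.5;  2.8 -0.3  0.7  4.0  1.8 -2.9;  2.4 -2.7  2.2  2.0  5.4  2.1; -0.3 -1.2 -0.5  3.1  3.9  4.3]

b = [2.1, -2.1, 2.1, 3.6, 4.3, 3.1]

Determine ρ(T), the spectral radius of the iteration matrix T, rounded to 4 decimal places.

Split A = D + L + U, D = diag(5, 3.6, 3.9, 4, 5.4, 4.3).
GS T = -(D+L)⁻¹U: row 0 first, T[0,1] = -(3.3)/(5) = -0.6600; later rows by forward substitution.
  T[0,:] = [+0.0000, -0.6600, +0.5800, +0.5200, -0.1600, +0.2000]
  T[1,:] = [+0.0000, +0.1650, -0.8117, -0.3522, -0.4322, -0.5500]
  T[2,:] = [+0.0000, +0.1100, -0.1992, -0.4285, -0.9434, +0.5308]
  T[3,:] = [+0.0000, +0.4551, -0.4320, -0.3154, -0.2053, +0.4509]
  T[4,:] = [+0.0000, +0.1625, -0.4224, -0.1158, +0.3154, -1.1360]
  T[5,:] = [+0.0000, -0.4627, +0.4854, +0.2206, -0.3795, +0.6275]
eigenvalue magnitudes: 1.6882, 0.6155, 0.6155, 0.0565, 0.0457, 0.0000.
ρ = 1.6882; 1.6882 > 1, so it fails to converge.

1.6882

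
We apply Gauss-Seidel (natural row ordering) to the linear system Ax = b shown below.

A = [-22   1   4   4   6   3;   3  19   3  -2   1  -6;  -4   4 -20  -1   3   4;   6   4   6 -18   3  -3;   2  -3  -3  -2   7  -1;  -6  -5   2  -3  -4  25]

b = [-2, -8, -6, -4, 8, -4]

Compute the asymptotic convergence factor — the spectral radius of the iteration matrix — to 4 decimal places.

Split A = D + L + U, D = diag(-22, 19, -20, -18, 7, 25).
T_GS = -(D+L)⁻¹U: row 0 first, T[0,5] = -(3)/(-22) = +0.1364; later rows by forward substitution.
  T[0,:] = [+0.0000  +0.0455  +0.1818  +0.1818  +0.2727  +0.1364]
  T[1,:] = [+0.0000  -0.0072  -0.1866  +0.0766  -0.0957  +0.2943]
  T[2,:] = [+0.0000  -0.0105  -0.0737  -0.0711  +0.0763  +0.2316]
  T[3,:] = [+0.0000  +0.0100  -0.0054  +0.0539  +0.2617  +0.0214]
  T[4,:] = [+0.0000  -0.0177  -0.1650  -0.0342  -0.0114  +0.3354]
  T[5,:] = [+0.0000  +0.0087  -0.0148  +0.0656  +0.0698  +0.1293]
moduli |λ_i(T)| = 0.2470, 0.1846, 0.1846, 0.0494, 0.0049, 0.0000.
spectral radius ρ = 0.2470; 0.2470 < 1: convergent.

0.2470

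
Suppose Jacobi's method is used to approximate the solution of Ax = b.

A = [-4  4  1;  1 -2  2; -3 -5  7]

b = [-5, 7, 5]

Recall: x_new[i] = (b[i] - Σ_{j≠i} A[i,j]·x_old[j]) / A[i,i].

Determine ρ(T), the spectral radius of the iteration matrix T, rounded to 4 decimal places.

1.3102

Split A = D + L + U, D = diag(-4, -2, 7).
T_J = -D⁻¹(L+U): T[1,0] = -(1)/(-2) = +0.5000; T[1,1] = 0.
  T[0,:] = [+0.0000, +1.0000, +0.2500]
  T[1,:] = [+0.5000, +0.0000, +1.0000]
  T[2,:] = [+0.4286, +0.7143, +0.0000]
|λ(T)| sorted: 1.3102, 0.8393, 0.4709.
ρ = 1.3102; 1.3102 > 1 ⇒ diverges.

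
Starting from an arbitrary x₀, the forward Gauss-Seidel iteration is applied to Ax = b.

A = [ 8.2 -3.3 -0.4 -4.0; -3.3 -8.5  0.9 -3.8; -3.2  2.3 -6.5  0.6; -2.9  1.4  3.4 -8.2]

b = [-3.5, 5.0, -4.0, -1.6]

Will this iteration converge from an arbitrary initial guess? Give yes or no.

Let D = diag(8.2, -8.5, -6.5, -8.2); L, U the strict triangles.
Gauss-Seidel: T = -(D+L)⁻¹U, row 0 first, T[0,2] = -(-0.4)/(8.2) = +0.0488; later rows by forward substitution.
  T[0,:] = [+0.0000  +0.4024  +0.0488  +0.4878]
  T[1,:] = [+0.0000  -0.1562  +0.0869  -0.6364]
  T[2,:] = [+0.0000  -0.2534  +0.0067  -0.3730]
  T[3,:] = [+0.0000  -0.2741  +0.0004  -0.4359]
|λ(T)| sorted: 0.7119, 0.1086, 0.0180, 0.0000.
spectral radius ρ = 0.7119; 0.7119 < 1 ⇒ converges.

yes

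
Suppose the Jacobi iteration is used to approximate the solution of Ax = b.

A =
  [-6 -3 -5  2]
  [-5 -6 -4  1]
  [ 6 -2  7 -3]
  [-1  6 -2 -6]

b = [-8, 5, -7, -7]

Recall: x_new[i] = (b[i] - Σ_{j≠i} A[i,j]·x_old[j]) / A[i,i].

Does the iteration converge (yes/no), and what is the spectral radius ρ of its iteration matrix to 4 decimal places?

Let D = diag(-6, -6, 7, -6); L, U the strict triangles.
Jacobi: T = -D⁻¹(L+U), T[1,3] = -(1)/(-6) = +0.1667; T[1,1] = 0.
  T[0,:] = [+0.0000  -0.5000  -0.8333  +0.3333]
  T[1,:] = [-0.8333  +0.0000  -0.6667  +0.1667]
  T[2,:] = [-0.8571  +0.2857  +0.0000  +0.4286]
  T[3,:] = [-0.1667  +1.0000  -0.3333  +0.0000]
|λ(T)| sorted: 1.2509, 0.9190, 0.5924, 0.5924.
spectral radius ρ = 1.2509; 1.2509 > 1: divergent.

no, ρ = 1.2509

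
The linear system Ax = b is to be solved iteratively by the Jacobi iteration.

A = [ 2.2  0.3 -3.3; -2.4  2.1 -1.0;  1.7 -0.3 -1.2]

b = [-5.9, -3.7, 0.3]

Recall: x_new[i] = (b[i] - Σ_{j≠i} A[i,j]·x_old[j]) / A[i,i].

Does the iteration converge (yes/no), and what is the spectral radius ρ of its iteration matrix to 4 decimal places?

Let D = diag(2.2, 2.1, -1.2); L, U the strict triangles.
Jacobi T = -D⁻¹(L+U): T[1,0] = -(-2.4)/(2.1) = +1.1429; T[1,1] = 0.
  T[0,:] = [+0.0000, -0.1364, +1.5000]
  T[1,:] = [+1.1429, +0.0000, +0.4762]
  T[2,:] = [+1.4167, -0.2500, +0.0000]
|roots of det(T-λI)|: 1.4836, 1.1883, 0.2953.
ρ(T) = max|λ| = 1.4836; 1.4836 > 1: divergent.

no, ρ = 1.4836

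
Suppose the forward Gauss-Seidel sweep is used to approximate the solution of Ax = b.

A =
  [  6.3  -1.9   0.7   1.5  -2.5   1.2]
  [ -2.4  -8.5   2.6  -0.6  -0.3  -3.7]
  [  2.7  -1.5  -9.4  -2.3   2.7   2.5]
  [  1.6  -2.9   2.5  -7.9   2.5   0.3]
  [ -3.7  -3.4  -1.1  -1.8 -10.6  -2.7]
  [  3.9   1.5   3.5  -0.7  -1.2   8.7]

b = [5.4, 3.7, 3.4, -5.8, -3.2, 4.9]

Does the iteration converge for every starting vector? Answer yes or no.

Write A = D+L+U with D = diag(6.3, -8.5, -9.4, -7.9, -10.6, 8.7).
Gauss-Seidel: T = -(D+L)⁻¹U, row 0 first, T[0,4] = -(-2.5)/(6.3) = +0.3968; later rows by forward substitution.
  T[0,:] = [+0.0000 +0.3016 -0.1111 -0.2381 +0.3968 -0.1905]
  T[1,:] = [+0.0000 -0.0852 +0.3373 -0.0034 -0.1473 -0.3815]
  T[2,:] = [+0.0000 +0.1002 -0.0857 -0.3125 +0.4247 +0.2721]
  T[3,:] = [+0.0000 +0.1241 -0.1734 -0.1459 +0.5853 +0.2256]
  T[4,:] = [+0.0000 -0.1094 -0.0310 +0.1414 -0.2347 -0.1324]
  T[5,:] = [+0.0000 -0.1659 +0.0079 +0.2408 -0.3086 +0.0416]
|λ(T)| sorted: 0.8383, 0.2219, 0.2219, 0.1406, 0.1406, 0.0000.
spectral radius ρ = 0.8383; 0.8383 < 1: convergent.

yes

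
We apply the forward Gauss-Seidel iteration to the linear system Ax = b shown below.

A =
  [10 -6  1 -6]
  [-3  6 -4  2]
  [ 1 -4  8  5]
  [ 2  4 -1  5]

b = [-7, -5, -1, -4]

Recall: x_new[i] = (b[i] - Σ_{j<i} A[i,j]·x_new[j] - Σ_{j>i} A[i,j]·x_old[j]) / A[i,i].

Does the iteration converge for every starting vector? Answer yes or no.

yes

Let D = diag(10, 6, 8, 5); L, U the strict triangles.
Gauss-Seidel: T = -(D+L)⁻¹U, row 0 first, T[0,3] = -(-6)/(10) = +0.6000; later rows by forward substitution.
  T[0,:] = [+0.0000 +0.6000 -0.1000 +0.6000]
  T[1,:] = [+0.0000 +0.3000 +0.6167 -0.0333]
  T[2,:] = [+0.0000 +0.0750 +0.3208 -0.7167]
  T[3,:] = [+0.0000 -0.4650 -0.3892 -0.3567]
eigenvalue magnitudes: 0.9028, 0.3328, 0.3328, 0.0000.
ρ(T) = max|λ| = 0.9028; 0.9028 < 1, so it converges for any x₀.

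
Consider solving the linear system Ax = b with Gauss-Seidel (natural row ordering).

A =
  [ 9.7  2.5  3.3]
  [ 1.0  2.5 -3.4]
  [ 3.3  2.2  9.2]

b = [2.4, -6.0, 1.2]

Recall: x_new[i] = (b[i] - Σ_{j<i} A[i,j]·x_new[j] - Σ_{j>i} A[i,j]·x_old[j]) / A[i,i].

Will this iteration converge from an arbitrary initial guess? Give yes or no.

yes

Let D = diag(9.7, 2.5, 9.2); L, U the strict triangles.
T_GS = -(D+L)⁻¹U: row 0 first, T[0,2] = -(3.3)/(9.7) = -0.3402; later rows by forward substitution.
  T[0,:] = [+0.0000 -0.2577 -0.3402]
  T[1,:] = [+0.0000 +0.1031 +1.4961]
  T[2,:] = [+0.0000 +0.0678 -0.2357]
eigenvalue magnitudes: 0.4270, 0.2944, 0.0000.
spectral radius ρ = 0.4270; 0.4270 < 1: convergent.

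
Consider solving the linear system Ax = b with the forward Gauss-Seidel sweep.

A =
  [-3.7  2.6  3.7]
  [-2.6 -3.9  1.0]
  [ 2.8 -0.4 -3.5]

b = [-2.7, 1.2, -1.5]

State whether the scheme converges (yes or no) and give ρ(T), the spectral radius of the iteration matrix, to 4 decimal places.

yes, ρ = 0.6134

Split A = D + L + U, D = diag(-3.7, -3.9, -3.5).
T_GS = -(D+L)⁻¹U: row 0 first, T[0,1] = -(2.6)/(-3.7) = +0.7027; later rows by forward substitution.
  T[0,:] = [+0.0000, +0.7027, +1.0000]
  T[1,:] = [+0.0000, -0.4685, -0.4103]
  T[2,:] = [+0.0000, +0.6157, +0.8469]
eigenvalue magnitudes: 0.6134, 0.2350, 0.0000.
ρ(T) = max|λ| = 0.6134; 0.6134 < 1 ⇒ converges.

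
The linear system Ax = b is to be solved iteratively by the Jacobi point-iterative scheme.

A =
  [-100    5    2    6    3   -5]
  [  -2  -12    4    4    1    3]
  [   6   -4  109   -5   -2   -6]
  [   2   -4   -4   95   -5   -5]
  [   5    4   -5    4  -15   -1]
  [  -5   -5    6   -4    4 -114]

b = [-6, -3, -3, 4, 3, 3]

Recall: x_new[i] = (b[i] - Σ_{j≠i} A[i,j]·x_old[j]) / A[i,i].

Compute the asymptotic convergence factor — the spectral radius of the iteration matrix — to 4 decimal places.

0.2803

Let D = diag(-100, -12, 109, 95, -15, -114); L, U the strict triangles.
Jacobi: T = -D⁻¹(L+U), T[3,4] = -(-5)/(95) = +0.0526; T[3,3] = 0.
  T[0,:] = [+0.0000, +0.0500, +0.0200, +0.0600, +0.0300, -0.0500]
  T[1,:] = [-0.1667, +0.0000, +0.3333, +0.3333, +0.0833, +0.2500]
  T[2,:] = [-0.0550, +0.0367, +0.0000, +0.0459, +0.0183, +0.0550]
  T[3,:] = [-0.0211, +0.0421, +0.0421, +0.0000, +0.0526, +0.0526]
  T[4,:] = [+0.3333, +0.2667, -0.3333, +0.2667, +0.0000, -0.0667]
  T[5,:] = [-0.0439, -0.0439, +0.0526, -0.0351, +0.0351, +0.0000]
eigenvalue magnitudes: 0.2803, 0.1502, 0.1502, 0.1000, 0.1000, 0.0514.
ρ = 0.2803; 0.2803 < 1, so it converges for any x₀.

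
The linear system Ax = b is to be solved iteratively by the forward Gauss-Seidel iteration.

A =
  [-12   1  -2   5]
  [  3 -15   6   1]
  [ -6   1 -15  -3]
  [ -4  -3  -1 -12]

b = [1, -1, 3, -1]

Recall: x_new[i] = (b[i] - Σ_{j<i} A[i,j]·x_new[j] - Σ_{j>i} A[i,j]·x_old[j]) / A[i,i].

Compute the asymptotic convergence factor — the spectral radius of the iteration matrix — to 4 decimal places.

Diagonal D = diag(-12, -15, -15, -12); L, U strict lower/upper.
GS T = -(D+L)⁻¹U: row 0 first, T[0,2] = -(-2)/(-12) = -0.1667; later rows by forward substitution.
  T[0,:] = [+0.0000  +0.0833  -0.1667  +0.4167]
  T[1,:] = [+0.0000  +0.0167  +0.3667  +0.1500]
  T[2,:] = [+0.0000  -0.0322  +0.0911  -0.3567]
  T[3,:] = [+0.0000  -0.0293  -0.0437  -0.1467]
eigenvalue magnitudes: 0.1504, 0.1216, 0.1216, 0.0000.
spectral radius ρ = 0.1504; 0.1504 < 1: convergent.

0.1504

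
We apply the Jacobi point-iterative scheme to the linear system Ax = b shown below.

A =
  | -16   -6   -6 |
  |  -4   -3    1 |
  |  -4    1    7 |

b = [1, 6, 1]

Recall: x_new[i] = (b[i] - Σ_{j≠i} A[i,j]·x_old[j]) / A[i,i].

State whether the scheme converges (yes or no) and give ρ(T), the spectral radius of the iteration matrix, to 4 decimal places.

yes, ρ = 0.6715

A = D + L + U where D = diag(-16, -3, 7).
Jacobi T = -D⁻¹(L+U): T[2,0] = -(-4)/(7) = +0.5714; T[2,2] = 0.
  T[0,:] = [+0.0000  -0.3750  -0.3750]
  T[1,:] = [-1.3333  +0.0000  +0.3333]
  T[2,:] = [+0.5714  -0.1429  +0.0000]
eigenvalue magnitudes: 0.6715, 0.4613, 0.4613.
spectral radius ρ = 0.6715; 0.6715 < 1 ⇒ converges.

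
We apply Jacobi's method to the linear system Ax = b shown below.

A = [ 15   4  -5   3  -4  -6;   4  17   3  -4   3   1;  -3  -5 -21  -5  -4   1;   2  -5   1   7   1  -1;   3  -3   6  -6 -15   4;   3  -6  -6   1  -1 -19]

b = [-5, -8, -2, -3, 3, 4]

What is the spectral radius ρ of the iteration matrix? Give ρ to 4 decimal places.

0.8914

Diagonal D = diag(15, 17, -21, 7, -15, -19); L, U strict lower/upper.
T_J = -D⁻¹(L+U): T[5,4] = -(-1)/(-19) = -0.0526; T[5,5] = 0.
  T[0,:] = [+0.0000  -0.2667  +0.3333  -0.2000  +0.2667  +0.4000]
  T[1,:] = [-0.2353  +0.0000  -0.1765  +0.2353  -0.1765  -0.0588]
  T[2,:] = [-0.1429  -0.2381  +0.0000  -0.2381  -0.1905  +0.0476]
  T[3,:] = [-0.2857  +0.7143  -0.1429  +0.0000  -0.1429  +0.1429]
  T[4,:] = [+0.2000  -0.2000  +0.4000  -0.4000  +0.0000  +0.2667]
  T[5,:] = [+0.1579  -0.3158  -0.3158  +0.0526  -0.0526  +0.0000]
|λ(T)| sorted: 0.8914, 0.4880, 0.4880, 0.3660, 0.2519, 0.1958.
ρ = 0.8914; 0.8914 < 1, so it converges for any x₀.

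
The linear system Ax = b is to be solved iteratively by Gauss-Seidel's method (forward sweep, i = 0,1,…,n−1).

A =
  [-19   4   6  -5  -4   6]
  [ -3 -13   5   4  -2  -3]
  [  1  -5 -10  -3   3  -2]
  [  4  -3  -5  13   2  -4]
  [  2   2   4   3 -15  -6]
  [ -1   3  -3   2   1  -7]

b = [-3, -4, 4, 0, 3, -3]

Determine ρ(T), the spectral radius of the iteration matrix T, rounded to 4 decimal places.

Diagonal D = diag(-19, -13, -10, 13, -15, -7); L, U strict lower/upper.
GS T = -(D+L)⁻¹U: row 0 first, T[0,1] = -(4)/(-19) = +0.2105; later rows by forward substitution.
  T[0,:] = [+0.0000 +0.2105 +0.3158 -0.2632 -0.2105 +0.3158]
  T[1,:] = [+0.0000 -0.0486 +0.3117 +0.3684 -0.1053 -0.3036]
  T[2,:] = [+0.0000 +0.0453 -0.1243 -0.5105 +0.3316 -0.0166]
  T[3,:] = [+0.0000 -0.0585 -0.0730 -0.0304 +0.0142 +0.1341]
  T[4,:] = [+0.0000 +0.0220 +0.0359 -0.1282 +0.0491 -0.3760]
  T[5,:] = [+0.0000 -0.0839 +0.1260 +0.3873 -0.1461 -0.1835]
eigenvalue magnitudes: 0.5649, 0.3379, 0.1566, 0.1566, 0.0456, 0.0000.
ρ = 0.5649; 0.5649 < 1: convergent.

0.5649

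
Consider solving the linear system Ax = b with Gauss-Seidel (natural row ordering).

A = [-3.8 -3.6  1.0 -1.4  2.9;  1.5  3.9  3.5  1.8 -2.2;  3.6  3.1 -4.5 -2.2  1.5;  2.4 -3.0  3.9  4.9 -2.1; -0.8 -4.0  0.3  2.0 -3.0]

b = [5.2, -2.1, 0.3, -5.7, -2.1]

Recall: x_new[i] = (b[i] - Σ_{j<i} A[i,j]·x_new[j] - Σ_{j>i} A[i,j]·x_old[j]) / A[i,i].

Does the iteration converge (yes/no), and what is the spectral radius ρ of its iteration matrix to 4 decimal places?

Split A = D + L + U, D = diag(-3.8, 3.9, -4.5, 4.9, -3).
Gauss-Seidel: T = -(D+L)⁻¹U, row 0 first, T[0,1] = -(-3.6)/(-3.8) = -0.9474; later rows by forward substitution.
  T[0,:] = [+0.0000 -0.9474 +0.2632 -0.3684 +0.7632]
  T[1,:] = [+0.0000 +0.3644 -0.9987 -0.3198 +0.2706]
  T[2,:] = [+0.0000 -0.5069 -0.4774 -1.0040 +1.1303]
  T[3,:] = [+0.0000 +1.0905 -0.3603 +0.7837 -0.6792]
  T[4,:] = [+0.0000 +0.4431 +0.9734 +0.9468 -0.9040]
|λ(T)| sorted: 1.6231, 1.1613, 0.1588, 0.1588, 0.0000.
spectral radius ρ = 1.6231; 1.6231 > 1 ⇒ diverges.

no, ρ = 1.6231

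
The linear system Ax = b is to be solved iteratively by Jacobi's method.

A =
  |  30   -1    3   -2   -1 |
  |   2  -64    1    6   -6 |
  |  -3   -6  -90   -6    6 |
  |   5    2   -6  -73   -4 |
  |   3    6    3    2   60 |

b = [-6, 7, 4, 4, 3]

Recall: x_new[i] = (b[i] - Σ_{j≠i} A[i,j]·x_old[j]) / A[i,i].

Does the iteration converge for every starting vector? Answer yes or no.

yes

Write A = D+L+U with D = diag(30, -64, -90, -73, 60).
Jacobi: T = -D⁻¹(L+U), T[3,1] = -(2)/(-73) = +0.0274; T[3,3] = 0.
  T[0,:] = [+0.0000 +0.0333 -0.1000 +0.0667 +0.0333]
  T[1,:] = [+0.0312 +0.0000 +0.0156 +0.0938 -0.0938]
  T[2,:] = [-0.0333 -0.0667 +0.0000 -0.0667 +0.0667]
  T[3,:] = [+0.0685 +0.0274 -0.0822 +0.0000 -0.0548]
  T[4,:] = [-0.0500 -0.1000 -0.0500 -0.0333 +0.0000]
moduli |λ_i(T)| = 0.1945, 0.0955, 0.0955, 0.0562, 0.0562.
ρ(T) = max|λ| = 0.1945; 0.1945 < 1 ⇒ converges.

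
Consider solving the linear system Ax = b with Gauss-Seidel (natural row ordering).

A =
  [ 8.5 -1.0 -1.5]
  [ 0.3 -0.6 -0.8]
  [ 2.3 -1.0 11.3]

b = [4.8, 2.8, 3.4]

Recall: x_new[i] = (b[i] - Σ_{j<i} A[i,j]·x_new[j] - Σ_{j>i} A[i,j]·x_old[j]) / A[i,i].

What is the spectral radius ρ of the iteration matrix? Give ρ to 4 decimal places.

0.2276

A = D + L + U where D = diag(8.5, -0.6, 11.3).
Gauss-Seidel: T = -(D+L)⁻¹U, row 0 first, T[0,2] = -(-1.5)/(8.5) = +0.1765; later rows by forward substitution.
  T[0,:] = [+0.0000, +0.1176, +0.1765]
  T[1,:] = [+0.0000, +0.0588, -1.2451]
  T[2,:] = [+0.0000, -0.0187, -0.1461]
moduli |λ_i(T)| = 0.2276, 0.1403, 0.0000.
spectral radius ρ = 0.2276; 0.2276 < 1, so it converges for any x₀.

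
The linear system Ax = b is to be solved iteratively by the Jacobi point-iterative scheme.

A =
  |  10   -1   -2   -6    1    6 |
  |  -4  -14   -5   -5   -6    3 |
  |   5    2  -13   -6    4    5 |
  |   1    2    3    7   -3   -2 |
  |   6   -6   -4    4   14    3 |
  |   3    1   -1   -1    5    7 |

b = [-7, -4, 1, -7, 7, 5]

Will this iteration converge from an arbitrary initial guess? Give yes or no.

Split A = D + L + U, D = diag(10, -14, -13, 7, 14, 7).
T_J = -D⁻¹(L+U): T[0,4] = -(1)/(10) = -0.1000; T[0,0] = 0.
  T[0,:] = [+0.0000 +0.1000 +0.2000 +0.6000 -0.1000 -0.6000]
  T[1,:] = [-0.2857 +0.0000 -0.3571 -0.3571 -0.4286 +0.2143]
  T[2,:] = [+0.3846 +0.1538 +0.0000 -0.4615 +0.3077 +0.3846]
  T[3,:] = [-0.1429 -0.2857 -0.4286 +0.0000 +0.4286 +0.2857]
  T[4,:] = [-0.4286 +0.4286 +0.2857 -0.2857 +0.0000 -0.2143]
  T[5,:] = [-0.4286 -0.1429 +0.1429 +0.1429 -0.7143 +0.0000]
|λ(T)| sorted: 1.2323, 0.7115, 0.7115, 0.2592, 0.2592, 0.2160.
spectral radius ρ = 1.2323; 1.2323 > 1: divergent.

no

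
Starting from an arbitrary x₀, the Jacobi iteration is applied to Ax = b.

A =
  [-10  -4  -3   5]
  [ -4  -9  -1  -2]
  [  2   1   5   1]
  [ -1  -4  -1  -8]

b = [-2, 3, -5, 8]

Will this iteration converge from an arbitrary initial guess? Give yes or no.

Split A = D + L + U, D = diag(-10, -9, 5, -8).
T_J = -D⁻¹(L+U): T[3,1] = -(-4)/(-8) = -0.5000; T[3,3] = 0.
  T[0,:] = [+0.0000, -0.4000, -0.3000, +0.5000]
  T[1,:] = [-0.4444, +0.0000, -0.1111, -0.2222]
  T[2,:] = [-0.4000, -0.2000, +0.0000, -0.2000]
  T[3,:] = [-0.1250, -0.5000, -0.1250, +0.0000]
|eigenvalues of T|: 0.6707, 0.4609, 0.3317, 0.1219.
ρ(T) = max|λ| = 0.6707; 0.6707 < 1, so it converges for any x₀.

yes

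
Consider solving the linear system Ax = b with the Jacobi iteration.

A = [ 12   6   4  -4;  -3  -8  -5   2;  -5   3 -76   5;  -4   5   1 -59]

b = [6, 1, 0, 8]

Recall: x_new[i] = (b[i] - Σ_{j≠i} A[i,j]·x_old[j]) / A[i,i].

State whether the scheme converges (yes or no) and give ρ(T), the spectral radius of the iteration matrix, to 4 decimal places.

yes, ρ = 0.4737

Write A = D+L+U with D = diag(12, -8, -76, -59).
Jacobi: T = -D⁻¹(L+U), T[3,1] = -(5)/(-59) = +0.0847; T[3,3] = 0.
  T[0,:] = [+0.0000  -0.5000  -0.3333  +0.3333]
  T[1,:] = [-0.3750  +0.0000  -0.6250  +0.2500]
  T[2,:] = [-0.0658  +0.0395  +0.0000  +0.0658]
  T[3,:] = [-0.0678  +0.0847  +0.0169  +0.0000]
|λ(T)| sorted: 0.4737, 0.3519, 0.1423, 0.0206.
ρ(T) = max|λ| = 0.4737; 0.4737 < 1: convergent.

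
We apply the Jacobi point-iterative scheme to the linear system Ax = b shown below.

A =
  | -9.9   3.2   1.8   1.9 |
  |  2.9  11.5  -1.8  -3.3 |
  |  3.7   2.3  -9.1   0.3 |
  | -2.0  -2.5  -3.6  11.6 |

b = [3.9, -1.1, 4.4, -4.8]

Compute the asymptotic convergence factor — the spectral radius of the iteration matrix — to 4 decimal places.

Write A = D+L+U with D = diag(-9.9, 11.5, -9.1, 11.6).
T_J = -D⁻¹(L+U): T[0,3] = -(1.9)/(-9.9) = +0.1919; T[0,0] = 0.
  T[0,:] = [+0.0000  +0.3232  +0.1818  +0.1919]
  T[1,:] = [-0.2522  +0.0000  +0.1565  +0.2870]
  T[2,:] = [+0.4066  +0.2527  +0.0000  +0.0330]
  T[3,:] = [+0.1724  +0.2155  +0.3103  +0.0000]
|λ(T)| sorted: 0.5324, 0.2904, 0.2904, 0.1721.
ρ(T) = max|λ| = 0.5324; 0.5324 < 1: convergent.

0.5324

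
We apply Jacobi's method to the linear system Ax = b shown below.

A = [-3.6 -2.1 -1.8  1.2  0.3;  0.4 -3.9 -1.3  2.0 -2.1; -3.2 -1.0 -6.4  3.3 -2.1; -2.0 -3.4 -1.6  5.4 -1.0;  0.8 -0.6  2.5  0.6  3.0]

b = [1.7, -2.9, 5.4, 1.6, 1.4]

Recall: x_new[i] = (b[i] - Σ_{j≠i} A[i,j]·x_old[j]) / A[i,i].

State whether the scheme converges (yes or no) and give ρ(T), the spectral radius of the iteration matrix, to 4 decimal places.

Let D = diag(-3.6, -3.9, -6.4, 5.4, 3); L, U the strict triangles.
T_J = -D⁻¹(L+U): T[1,0] = -(0.4)/(-3.9) = +0.1026; T[1,1] = 0.
  T[0,:] = [+0.0000 -0.5833 -0.5000 +0.3333 +0.0833]
  T[1,:] = [+0.1026 +0.0000 -0.3333 +0.5128 -0.5385]
  T[2,:] = [-0.5000 -0.1562 +0.0000 +0.5156 -0.3281]
  T[3,:] = [+0.3704 +0.6296 +0.2963 +0.0000 +0.1852]
  T[4,:] = [-0.2667 +0.2000 -0.8333 -0.2000 +0.0000]
eigenvalue magnitudes: 1.2953, 0.6506, 0.6506, 0.5202, 0.5202.
ρ(T) = max|λ| = 1.2953; 1.2953 > 1: divergent.

no, ρ = 1.2953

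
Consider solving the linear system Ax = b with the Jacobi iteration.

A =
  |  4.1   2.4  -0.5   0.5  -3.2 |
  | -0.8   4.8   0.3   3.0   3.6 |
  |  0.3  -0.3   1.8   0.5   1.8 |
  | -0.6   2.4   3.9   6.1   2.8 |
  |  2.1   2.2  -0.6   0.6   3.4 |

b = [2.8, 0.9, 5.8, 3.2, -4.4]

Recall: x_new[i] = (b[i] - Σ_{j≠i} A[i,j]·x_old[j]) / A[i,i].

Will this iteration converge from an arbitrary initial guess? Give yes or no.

A = D + L + U where D = diag(4.1, 4.8, 1.8, 6.1, 3.4).
T_J = -D⁻¹(L+U): T[3,1] = -(2.4)/(6.1) = -0.3934; T[3,3] = 0.
  T[0,:] = [+0.0000 -0.5854 +0.1220 -0.1220 +0.7805]
  T[1,:] = [+0.1667 +0.0000 -0.0625 -0.6250 -0.7500]
  T[2,:] = [-0.1667 +0.1667 +0.0000 -0.2778 -1.0000]
  T[3,:] = [+0.0984 -0.3934 -0.6393 +0.0000 -0.4590]
  T[4,:] = [-0.6176 -0.6471 +0.1765 -0.1765 +0.0000]
|eigenvalues of T|: 1.1421, 0.8908, 0.8908, 0.7193, 0.0411.
ρ(T) = max|λ| = 1.1421; 1.1421 > 1: divergent.

no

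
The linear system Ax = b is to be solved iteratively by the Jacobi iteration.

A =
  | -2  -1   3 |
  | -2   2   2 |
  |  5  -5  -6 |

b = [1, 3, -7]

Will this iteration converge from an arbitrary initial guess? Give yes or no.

Let D = diag(-2, 2, -6); L, U the strict triangles.
Jacobi: T = -D⁻¹(L+U), T[1,0] = -(-2)/(2) = +1.0000; T[1,1] = 0.
  T[0,:] = [+0.0000  -0.5000  +1.5000]
  T[1,:] = [+1.0000  +0.0000  -1.0000]
  T[2,:] = [+0.8333  -0.8333  +0.0000]
|roots of det(T-λI)|: 1.4668, 0.7537, 0.7537.
ρ(T) = max|λ| = 1.4668; 1.4668 > 1, so it fails to converge.

no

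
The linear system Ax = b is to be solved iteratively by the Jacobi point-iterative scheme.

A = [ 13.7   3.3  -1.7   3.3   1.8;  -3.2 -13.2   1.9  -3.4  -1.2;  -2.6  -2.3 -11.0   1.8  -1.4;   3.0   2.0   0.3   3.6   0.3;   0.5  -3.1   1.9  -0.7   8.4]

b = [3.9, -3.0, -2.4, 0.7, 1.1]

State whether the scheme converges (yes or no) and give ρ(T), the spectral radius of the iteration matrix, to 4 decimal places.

Split A = D + L + U, D = diag(13.7, -13.2, -11, 3.6, 8.4).
Jacobi: T = -D⁻¹(L+U), T[0,4] = -(1.8)/(13.7) = -0.1314; T[0,0] = 0.
  T[0,:] = [+0.0000  -0.2409  +0.1241  -0.2409  -0.1314]
  T[1,:] = [-0.2424  +0.0000  +0.1439  -0.2576  -0.0909]
  T[2,:] = [-0.2364  -0.2091  +0.0000  +0.1636  -0.1273]
  T[3,:] = [-0.8333  -0.5556  -0.0833  +0.0000  -0.0833]
  T[4,:] = [-0.0595  +0.3690  -0.2262  +0.0833  +0.0000]
|λ(T)| sorted: 0.6564, 0.3515, 0.3515, 0.2374, 0.1922.
spectral radius ρ = 0.6564; 0.6564 < 1, so it converges for any x₀.

yes, ρ = 0.6564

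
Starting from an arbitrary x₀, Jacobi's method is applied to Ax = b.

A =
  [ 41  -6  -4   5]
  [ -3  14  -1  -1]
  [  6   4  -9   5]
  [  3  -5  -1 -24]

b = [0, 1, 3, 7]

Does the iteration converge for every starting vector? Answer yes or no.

Write A = D+L+U with D = diag(41, 14, -9, -24).
T_J = -D⁻¹(L+U): T[3,2] = -(-1)/(-24) = -0.0417; T[3,3] = 0.
  T[0,:] = [+0.0000, +0.1463, +0.0976, -0.1220]
  T[1,:] = [+0.2143, +0.0000, +0.0714, +0.0714]
  T[2,:] = [+0.6667, +0.4444, +0.0000, +0.5556]
  T[3,:] = [+0.1250, -0.2083, -0.0417, +0.0000]
|eigenvalues of T|: 0.3882, 0.2017, 0.2017, 0.1441.
spectral radius ρ = 0.3882; 0.3882 < 1, so it converges for any x₀.

yes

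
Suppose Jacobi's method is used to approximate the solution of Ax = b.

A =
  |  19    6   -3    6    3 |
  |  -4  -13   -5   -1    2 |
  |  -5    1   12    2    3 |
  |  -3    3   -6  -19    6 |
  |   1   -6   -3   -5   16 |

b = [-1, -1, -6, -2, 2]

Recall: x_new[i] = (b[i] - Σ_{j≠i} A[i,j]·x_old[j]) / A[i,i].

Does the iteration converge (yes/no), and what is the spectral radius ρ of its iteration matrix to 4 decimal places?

A = D + L + U where D = diag(19, -13, 12, -19, 16).
T_J = -D⁻¹(L+U): T[3,2] = -(-6)/(-19) = -0.3158; T[3,3] = 0.
  T[0,:] = [+0.0000  -0.3158  +0.1579  -0.3158  -0.1579]
  T[1,:] = [-0.3077  +0.0000  -0.3846  -0.0769  +0.1538]
  T[2,:] = [+0.4167  -0.0833  +0.0000  -0.1667  -0.2500]
  T[3,:] = [-0.1579  +0.1579  -0.3158  +0.0000  +0.3158]
  T[4,:] = [-0.0625  +0.3750  +0.1875  +0.3125  +0.0000]
|roots of det(T-λI)|: 0.8227, 0.4289, 0.4289, 0.1400, 0.1400.
ρ = 0.8227; 0.8227 < 1, so it converges for any x₀.

yes, ρ = 0.8227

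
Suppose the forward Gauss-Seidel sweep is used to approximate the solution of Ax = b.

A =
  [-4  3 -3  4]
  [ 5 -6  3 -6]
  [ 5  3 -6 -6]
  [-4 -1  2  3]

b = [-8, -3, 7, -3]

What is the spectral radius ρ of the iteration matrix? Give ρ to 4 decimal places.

Diagonal D = diag(-4, -6, -6, 3); L, U strict lower/upper.
Gauss-Seidel: T = -(D+L)⁻¹U, row 0 first, T[0,3] = -(4)/(-4) = +1.0000; later rows by forward substitution.
  T[0,:] = [+0.0000 +0.7500 -0.7500 +1.0000]
  T[1,:] = [+0.0000 +0.6250 -0.1250 -0.1667]
  T[2,:] = [+0.0000 +0.9375 -0.6875 -0.2500]
  T[3,:] = [+0.0000 +0.5833 -0.5833 +1.4444]
|eigenvalues of T|: 1.4561, 0.6242, 0.5501, 0.0000.
ρ = 1.4561; 1.4561 > 1: divergent.

1.4561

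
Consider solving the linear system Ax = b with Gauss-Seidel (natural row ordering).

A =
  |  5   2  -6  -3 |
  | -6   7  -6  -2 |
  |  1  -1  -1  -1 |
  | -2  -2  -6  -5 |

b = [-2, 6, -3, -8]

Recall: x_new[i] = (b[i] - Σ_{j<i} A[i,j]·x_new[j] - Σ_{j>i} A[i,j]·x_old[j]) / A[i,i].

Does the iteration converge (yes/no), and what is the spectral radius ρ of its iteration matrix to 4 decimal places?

Split A = D + L + U, D = diag(5, 7, -1, -5).
Gauss-Seidel: T = -(D+L)⁻¹U, row 0 first, T[0,1] = -(2)/(5) = -0.4000; later rows by forward substitution.
  T[0,:] = [+0.0000  -0.4000  +1.2000  +0.6000]
  T[1,:] = [+0.0000  -0.3429  +1.8857  +0.8000]
  T[2,:] = [+0.0000  -0.0571  -0.6857  -1.2000]
  T[3,:] = [+0.0000  +0.3657  -0.4114  +0.8800]
|eigenvalues of T|: 1.2830, 1.0307, 0.1037, 0.0000.
spectral radius ρ = 1.2830; 1.2830 > 1, so it fails to converge.

no, ρ = 1.2830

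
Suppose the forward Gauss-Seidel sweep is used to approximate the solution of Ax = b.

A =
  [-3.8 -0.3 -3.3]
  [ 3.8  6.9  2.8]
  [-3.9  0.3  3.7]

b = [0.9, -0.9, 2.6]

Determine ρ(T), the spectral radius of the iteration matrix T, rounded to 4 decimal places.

0.9147

A = D + L + U where D = diag(-3.8, 6.9, 3.7).
T_GS = -(D+L)⁻¹U: row 0 first, T[0,1] = -(-0.3)/(-3.8) = -0.0789; later rows by forward substitution.
  T[0,:] = [+0.0000, -0.0789, -0.8684]
  T[1,:] = [+0.0000, +0.0435, +0.0725]
  T[2,:] = [+0.0000, -0.0867, -0.9212]
|λ(T)| sorted: 0.9147, 0.0369, 0.0000.
spectral radius ρ = 0.9147; 0.9147 < 1: convergent.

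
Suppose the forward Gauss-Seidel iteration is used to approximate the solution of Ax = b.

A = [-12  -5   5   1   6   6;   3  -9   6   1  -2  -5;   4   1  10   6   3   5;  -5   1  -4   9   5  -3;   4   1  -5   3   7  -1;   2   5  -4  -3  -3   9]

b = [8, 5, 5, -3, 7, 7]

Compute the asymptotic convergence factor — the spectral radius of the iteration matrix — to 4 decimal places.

A = D + L + U where D = diag(-12, -9, 10, 9, 7, 9).
T_GS = -(D+L)⁻¹U: row 0 first, T[0,4] = -(6)/(-12) = +0.5000; later rows by forward substitution.
  T[0,:] = [+0.0000, -0.4167, +0.4167, +0.0833, +0.5000, +0.5000]
  T[1,:] = [+0.0000, -0.1389, +0.8056, +0.1389, -0.0556, -0.3889]
  T[2,:] = [+0.0000, +0.1806, -0.2472, -0.6472, -0.4944, -0.6611]
  T[3,:] = [+0.0000, -0.1358, +0.0321, -0.2568, -0.4914, +0.3605]
  T[4,:] = [+0.0000, +0.4451, -0.5435, -0.4197, -0.4204, -0.7140]
  T[5,:] = [+0.0000, +0.3531, -0.8205, -0.6088, -0.6039, -0.3067]
|λ(T)| sorted: 1.6909, 0.4406, 0.3872, 0.3872, 0.0263, 0.0000.
spectral radius ρ = 1.6909; 1.6909 > 1, so it fails to converge.

1.6909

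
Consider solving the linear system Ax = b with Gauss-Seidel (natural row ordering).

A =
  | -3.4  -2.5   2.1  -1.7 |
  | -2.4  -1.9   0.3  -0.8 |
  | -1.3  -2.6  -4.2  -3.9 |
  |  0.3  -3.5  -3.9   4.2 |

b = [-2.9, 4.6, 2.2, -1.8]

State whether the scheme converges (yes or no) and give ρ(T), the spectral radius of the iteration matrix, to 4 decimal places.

Diagonal D = diag(-3.4, -1.9, -4.2, 4.2); L, U strict lower/upper.
Gauss-Seidel: T = -(D+L)⁻¹U, row 0 first, T[0,2] = -(2.1)/(-3.4) = +0.6176; later rows by forward substitution.
  T[0,:] = [+0.0000 -0.7353 +0.6176 -0.5000]
  T[1,:] = [+0.0000 +0.9288 -0.6223 +0.2105]
  T[2,:] = [+0.0000 -0.3474 +0.1941 -0.9041]
  T[3,:] = [+0.0000 +0.5040 -0.3825 -0.6284]
moduli |λ_i(T)| = 1.3648, 0.8768, 0.0064, 0.0000.
spectral radius ρ = 1.3648; 1.3648 > 1: divergent.

no, ρ = 1.3648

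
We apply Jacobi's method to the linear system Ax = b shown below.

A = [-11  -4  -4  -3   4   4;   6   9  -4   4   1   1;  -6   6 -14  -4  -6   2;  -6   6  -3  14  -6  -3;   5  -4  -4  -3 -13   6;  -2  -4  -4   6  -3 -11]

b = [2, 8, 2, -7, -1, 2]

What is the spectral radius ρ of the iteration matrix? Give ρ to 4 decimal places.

1.3310

Let D = diag(-11, 9, -14, 14, -13, -11); L, U the strict triangles.
Jacobi T = -D⁻¹(L+U): T[3,1] = -(6)/(14) = -0.4286; T[3,3] = 0.
  T[0,:] = [+0.0000 -0.3636 -0.3636 -0.2727 +0.3636 +0.3636]
  T[1,:] = [-0.6667 +0.0000 +0.4444 -0.4444 -0.1111 -0.1111]
  T[2,:] = [-0.4286 +0.4286 +0.0000 -0.2857 -0.4286 +0.1429]
  T[3,:] = [+0.4286 -0.4286 +0.2143 +0.0000 +0.4286 +0.2143]
  T[4,:] = [+0.3846 -0.3077 -0.3077 -0.2308 +0.0000 +0.4615]
  T[5,:] = [-0.1818 -0.3636 -0.3636 +0.5455 -0.2727 +0.0000]
|λ(T)| sorted: 1.3310, 0.7924, 0.7924, 0.6016, 0.2904, 0.2191.
spectral radius ρ = 1.3310; 1.3310 > 1 ⇒ diverges.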